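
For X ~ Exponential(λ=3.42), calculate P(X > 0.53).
0.163229

We have X ~ Exponential(λ=3.42).

P(X > 0.53) = 1 - P(X ≤ 0.53)
                = 1 - F(0.53)
                = 1 - 0.836771
                = 0.163229

So there's approximately a 16.3% chance that X exceeds 0.53.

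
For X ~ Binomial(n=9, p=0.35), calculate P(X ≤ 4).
0.828281

We have X ~ Binomial(n=9, p=0.35).

The CDF gives us P(X ≤ k).

Using the CDF:
P(X ≤ 4) = 0.828281

This means there's approximately a 82.8% chance that X is at most 4.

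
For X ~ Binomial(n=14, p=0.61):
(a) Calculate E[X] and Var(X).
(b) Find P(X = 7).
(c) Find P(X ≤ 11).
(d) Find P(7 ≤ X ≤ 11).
(a) E[X] = 8.5400, Var(X) = 3.3306
(b) P(X = 7) = 0.148016
(c) P(X ≤ 11) = 0.953433
(d) P(7 ≤ X ≤ 11) = 0.820967

We have X ~ Binomial(n=14, p=0.61).

(a) Moments:
E[X] = 8.5400
Var(X) = 3.3306
σ = √Var(X) = 1.8250

(b) Point probability using PMF:
P(X = 7) = 0.148016

(c) Cumulative probability using CDF:
P(X ≤ 11) = F(11) = 0.953433

(d) Range probability:
P(7 ≤ X ≤ 11) = P(X ≤ 11) - P(X ≤ 6)
                   = F(11) - F(6)
                   = 0.953433 - 0.132465
                   = 0.820967

This means approximately 82.1% of outcomes fall in the interval [7, 11].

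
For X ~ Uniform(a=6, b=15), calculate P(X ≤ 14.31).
0.923333

We have X ~ Uniform(a=6, b=15).

The CDF gives us P(X ≤ k).

Using the CDF:
P(X ≤ 14.31) = 0.923333

This means there's approximately a 92.3% chance that X is at most 14.31.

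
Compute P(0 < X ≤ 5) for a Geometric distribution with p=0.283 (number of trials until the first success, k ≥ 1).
0.810506

We have X ~ Geometric(p=0.283) (number of trials until the first success, k ≥ 1).

To find P(0 < X ≤ 5), we use:
P(0 < X ≤ 5) = P(X ≤ 5) - P(X ≤ 0)
                 = F(5) - F(0)
                 = 0.810506 - 0.000000
                 = 0.810506

So there's approximately a 81.1% chance that X falls in this range.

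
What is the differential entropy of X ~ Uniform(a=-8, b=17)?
3.2189 nats

We have X ~ Uniform(a=-8, b=17).

The differential entropy measures the uncertainty or information content of the distribution.

For a Uniform distribution with a=-8, b=17:
h(X) = 3.2189 nats

(In bits, this would be 4.6439 bits.)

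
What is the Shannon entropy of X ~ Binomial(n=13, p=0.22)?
1.8022 nats

We have X ~ Binomial(n=13, p=0.22).

The Shannon entropy measures the uncertainty or information content of the distribution.

For a Binomial distribution with n=13, p=0.22:
H(X) = 1.8022 nats

(In bits, this would be 2.6001 bits.)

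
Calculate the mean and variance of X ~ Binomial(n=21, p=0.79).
E[X] = 16.5900, Var(X) = 3.4839

We have X ~ Binomial(n=21, p=0.79).

For a Binomial distribution with n=21, p=0.79:

Expected value:
E[X] = 16.5900

Variance:
Var(X) = 3.4839

Standard deviation:
σ = √Var(X) = 1.8665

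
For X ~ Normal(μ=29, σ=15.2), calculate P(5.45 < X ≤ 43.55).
0.770126

We have X ~ Normal(μ=29, σ=15.2).

To find P(5.45 < X ≤ 43.55), we use:
P(5.45 < X ≤ 43.55) = P(X ≤ 43.55) - P(X ≤ 5.45)
                 = F(43.55) - F(5.45)
                 = 0.830776 - 0.060650
                 = 0.770126

So there's approximately a 77.0% chance that X falls in this range.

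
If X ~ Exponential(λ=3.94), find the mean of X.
0.2538

We have X ~ Exponential(λ=3.94).

For an Exponential distribution with λ=3.94:
E[X] = 0.2538

This is the expected (average) value of X.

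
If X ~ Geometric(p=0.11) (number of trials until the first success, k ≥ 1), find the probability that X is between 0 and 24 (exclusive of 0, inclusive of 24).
0.938996

We have X ~ Geometric(p=0.11) (number of trials until the first success, k ≥ 1).

To find P(0 < X ≤ 24), we use:
P(0 < X ≤ 24) = P(X ≤ 24) - P(X ≤ 0)
                 = F(24) - F(0)
                 = 0.938996 - 0.000000
                 = 0.938996

So there's approximately a 93.9% chance that X falls in this range.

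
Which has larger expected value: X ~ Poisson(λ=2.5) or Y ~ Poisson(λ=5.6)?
Y has larger mean (5.6000 > 2.5000)

Compute the expected value for each distribution:

X ~ Poisson(λ=2.5):
E[X] = 2.5000

Y ~ Poisson(λ=5.6):
E[Y] = 5.6000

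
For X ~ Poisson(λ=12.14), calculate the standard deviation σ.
3.4843

We have X ~ Poisson(λ=12.14).

For a Poisson distribution with λ=12.14:
σ = √Var(X) = 3.4843

The standard deviation is the square root of the variance.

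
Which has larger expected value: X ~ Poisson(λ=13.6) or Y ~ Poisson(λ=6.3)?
X has larger mean (13.6000 > 6.3000)

Compute the expected value for each distribution:

X ~ Poisson(λ=13.6):
E[X] = 13.6000

Y ~ Poisson(λ=6.3):
E[Y] = 6.3000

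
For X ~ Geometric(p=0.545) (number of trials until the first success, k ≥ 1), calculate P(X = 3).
0.112829

We have X ~ Geometric(p=0.545) (number of trials until the first success, k ≥ 1).

For a Geometric distribution, the PMF gives us the probability of each outcome.

Using the PMF formula:
P(X = 3) = 0.112829

Rounded to 4 decimal places: 0.1128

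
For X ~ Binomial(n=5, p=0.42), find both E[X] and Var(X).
E[X] = 2.1000, Var(X) = 1.2180

We have X ~ Binomial(n=5, p=0.42).

For a Binomial distribution with n=5, p=0.42:

Expected value:
E[X] = 2.1000

Variance:
Var(X) = 1.2180

Standard deviation:
σ = √Var(X) = 1.1036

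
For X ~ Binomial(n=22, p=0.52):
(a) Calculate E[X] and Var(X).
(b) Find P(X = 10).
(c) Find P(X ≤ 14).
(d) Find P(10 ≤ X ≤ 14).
(a) E[X] = 11.4400, Var(X) = 5.4912
(b) P(X = 10) = 0.139828
(c) P(X ≤ 14) = 0.905112
(d) P(10 ≤ X ≤ 14) = 0.701176

We have X ~ Binomial(n=22, p=0.52).

(a) Moments:
E[X] = 11.4400
Var(X) = 5.4912
σ = √Var(X) = 2.3433

(b) Point probability using PMF:
P(X = 10) = 0.139828

(c) Cumulative probability using CDF:
P(X ≤ 14) = F(14) = 0.905112

(d) Range probability:
P(10 ≤ X ≤ 14) = P(X ≤ 14) - P(X ≤ 9)
                   = F(14) - F(9)
                   = 0.905112 - 0.203936
                   = 0.701176

This means approximately 70.1% of outcomes fall in the interval [10, 14].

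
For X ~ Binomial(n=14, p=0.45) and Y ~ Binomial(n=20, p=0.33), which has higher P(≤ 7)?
X has higher probability (P(X ≤ 7) = 0.7414 > P(Y ≤ 7) = 0.6732)

Compute P(≤ 7) for each distribution:

X ~ Binomial(n=14, p=0.45):
P(X ≤ 7) = 0.7414

Y ~ Binomial(n=20, p=0.33):
P(Y ≤ 7) = 0.6732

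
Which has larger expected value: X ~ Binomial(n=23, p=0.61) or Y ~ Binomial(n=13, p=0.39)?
X has larger mean (14.0300 > 5.0700)

Compute the expected value for each distribution:

X ~ Binomial(n=23, p=0.61):
E[X] = 14.0300

Y ~ Binomial(n=13, p=0.39):
E[Y] = 5.0700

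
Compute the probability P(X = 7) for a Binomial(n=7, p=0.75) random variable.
0.133484

We have X ~ Binomial(n=7, p=0.75).

For a Binomial distribution, the PMF gives us the probability of each outcome.

Using the PMF formula:
P(X = 7) = 0.133484

Rounded to 4 decimal places: 0.1335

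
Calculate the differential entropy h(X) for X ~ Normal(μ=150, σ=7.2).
3.3930 nats

We have X ~ Normal(μ=150, σ=7.2).

The differential entropy measures the uncertainty or information content of the distribution.

For a Normal distribution with μ=150, σ=7.2:
h(X) = 3.3930 nats

(In bits, this would be 4.8951 bits.)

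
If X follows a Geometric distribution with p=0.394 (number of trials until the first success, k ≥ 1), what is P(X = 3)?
0.144691

We have X ~ Geometric(p=0.394) (number of trials until the first success, k ≥ 1).

For a Geometric distribution, the PMF gives us the probability of each outcome.

Using the PMF formula:
P(X = 3) = 0.144691

Rounded to 4 decimal places: 0.1447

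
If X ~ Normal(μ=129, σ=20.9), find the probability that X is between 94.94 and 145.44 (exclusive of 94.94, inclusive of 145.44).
0.732657

We have X ~ Normal(μ=129, σ=20.9).

To find P(94.94 < X ≤ 145.44), we use:
P(94.94 < X ≤ 145.44) = P(X ≤ 145.44) - P(X ≤ 94.94)
                 = F(145.44) - F(94.94)
                 = 0.784243 - 0.051586
                 = 0.732657

So there's approximately a 73.3% chance that X falls in this range.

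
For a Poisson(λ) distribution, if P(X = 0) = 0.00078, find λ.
λ = 7.1562

For a Poisson(λ) distribution, the PMF at 0 is:
P(X = 0) = λ^0 e^(-λ) / 0! = e^(-λ)

Given P(X = 0) = 0.00078:
e^(-λ) = 0.00078
-λ = ln(0.00078)
λ = -ln(0.00078) = 7.1562

Verification: e^(-7.1562) = 0.00078 ✓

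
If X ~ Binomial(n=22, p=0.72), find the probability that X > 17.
0.219713

We have X ~ Binomial(n=22, p=0.72).

P(X > 17) = 1 - P(X ≤ 17)
                = 1 - F(17)
                = 1 - 0.780287
                = 0.219713

So there's approximately a 22.0% chance that X exceeds 17.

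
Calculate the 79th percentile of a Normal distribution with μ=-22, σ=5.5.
-17.5647

We have X ~ Normal(μ=-22, σ=5.5).

We want to find x such that P(X ≤ x) = 0.79.

This is the 79th percentile, which means 79% of values fall below this point.

Using the inverse CDF (quantile function):
x = F⁻¹(0.79) = -17.5647

Verification: P(X ≤ -17.5647) = 0.79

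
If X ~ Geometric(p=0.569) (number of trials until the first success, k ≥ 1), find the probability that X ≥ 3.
0.185761

We have X ~ Geometric(p=0.569) (number of trials until the first success, k ≥ 1).

For discrete distributions, P(X ≥ 3) = 1 - P(X ≤ 2).

P(X ≤ 2) = 0.814239
P(X ≥ 3) = 1 - 0.814239 = 0.185761

So there's approximately a 18.6% chance that X is at least 3.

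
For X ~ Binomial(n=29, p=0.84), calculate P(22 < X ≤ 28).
0.823124

We have X ~ Binomial(n=29, p=0.84).

To find P(22 < X ≤ 28), we use:
P(22 < X ≤ 28) = P(X ≤ 28) - P(X ≤ 22)
                 = F(28) - F(22)
                 = 0.993631 - 0.170506
                 = 0.823124

So there's approximately a 82.3% chance that X falls in this range.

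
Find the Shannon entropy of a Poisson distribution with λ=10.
2.5614 nats

We have X ~ Poisson(λ=10).

The Shannon entropy measures the uncertainty or information content of the distribution.

For a Poisson distribution with λ=10:
H(X) = 2.5614 nats

(In bits, this would be 3.6953 bits.)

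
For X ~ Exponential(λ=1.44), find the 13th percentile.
0.0967

We have X ~ Exponential(λ=1.44).

We want to find x such that P(X ≤ x) = 0.13.

This is the 13th percentile, which means 13% of values fall below this point.

Using the inverse CDF (quantile function):
x = F⁻¹(0.13) = 0.0967

Verification: P(X ≤ 0.0967) = 0.13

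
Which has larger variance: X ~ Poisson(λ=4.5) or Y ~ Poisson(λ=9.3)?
Y has larger variance (9.3000 > 4.5000)

Compute the variance for each distribution:

X ~ Poisson(λ=4.5):
Var(X) = 4.5000

Y ~ Poisson(λ=9.3):
Var(Y) = 9.3000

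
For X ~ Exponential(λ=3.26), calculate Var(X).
0.0941

We have X ~ Exponential(λ=3.26).

For an Exponential distribution with λ=3.26:
Var(X) = 0.0941

The variance measures the spread of the distribution around the mean.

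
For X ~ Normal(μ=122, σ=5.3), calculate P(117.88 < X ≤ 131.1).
0.738535

We have X ~ Normal(μ=122, σ=5.3).

To find P(117.88 < X ≤ 131.1), we use:
P(117.88 < X ≤ 131.1) = P(X ≤ 131.1) - P(X ≤ 117.88)
                 = F(131.1) - F(117.88)
                 = 0.957009 - 0.218474
                 = 0.738535

So there's approximately a 73.9% chance that X falls in this range.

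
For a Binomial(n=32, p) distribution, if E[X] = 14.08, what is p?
p = 0.44

For a Binomial(n, p) distribution:
E[X] = n × p

Given n = 32 and E[X] = 14.08:
14.08 = 32 × p
p = 14.08 / 32 = 0.44

Verification: Binomial(32, 0.44) has E[X] = 14.08 ✓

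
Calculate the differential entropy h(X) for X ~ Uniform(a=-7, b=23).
3.4012 nats

We have X ~ Uniform(a=-7, b=23).

The differential entropy measures the uncertainty or information content of the distribution.

For a Uniform distribution with a=-7, b=23:
h(X) = 3.4012 nats

(In bits, this would be 4.9069 bits.)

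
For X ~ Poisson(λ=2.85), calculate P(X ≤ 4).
0.839807

We have X ~ Poisson(λ=2.85).

The CDF gives us P(X ≤ k).

Using the CDF:
P(X ≤ 4) = 0.839807

This means there's approximately a 84.0% chance that X is at most 4.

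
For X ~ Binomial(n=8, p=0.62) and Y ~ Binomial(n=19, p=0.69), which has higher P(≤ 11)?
X has higher probability (P(X ≤ 11) = 1.0000 > P(Y ≤ 11) = 0.2091)

Compute P(≤ 11) for each distribution:

X ~ Binomial(n=8, p=0.62):
P(X ≤ 11) = 1.0000

Y ~ Binomial(n=19, p=0.69):
P(Y ≤ 11) = 0.2091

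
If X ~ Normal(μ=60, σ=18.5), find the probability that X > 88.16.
0.063984

We have X ~ Normal(μ=60, σ=18.5).

P(X > 88.16) = 1 - P(X ≤ 88.16)
                = 1 - F(88.16)
                = 1 - 0.936016
                = 0.063984

So there's approximately a 6.4% chance that X exceeds 88.16.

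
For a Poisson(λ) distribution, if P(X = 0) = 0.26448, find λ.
λ = 1.3300

For a Poisson(λ) distribution, the PMF at 0 is:
P(X = 0) = λ^0 e^(-λ) / 0! = e^(-λ)

Given P(X = 0) = 0.26448:
e^(-λ) = 0.26448
-λ = ln(0.26448)
λ = -ln(0.26448) = 1.3300

Verification: e^(-1.3300) = 0.26448 ✓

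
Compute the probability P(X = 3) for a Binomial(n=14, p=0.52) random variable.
0.015950

We have X ~ Binomial(n=14, p=0.52).

For a Binomial distribution, the PMF gives us the probability of each outcome.

Using the PMF formula:
P(X = 3) = 0.015950

Rounded to 4 decimal places: 0.0160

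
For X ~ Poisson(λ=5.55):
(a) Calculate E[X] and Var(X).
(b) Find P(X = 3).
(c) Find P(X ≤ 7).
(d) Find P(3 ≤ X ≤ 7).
(a) E[X] = 5.5500, Var(X) = 5.5500
(b) P(X = 3) = 0.110763
(c) P(X ≤ 7) = 0.803271
(d) P(3 ≤ X ≤ 7) = 0.717937

We have X ~ Poisson(λ=5.55).

(a) Moments:
E[X] = 5.5500
Var(X) = 5.5500
σ = √Var(X) = 2.3558

(b) Point probability using PMF:
P(X = 3) = 0.110763

(c) Cumulative probability using CDF:
P(X ≤ 7) = F(7) = 0.803271

(d) Range probability:
P(3 ≤ X ≤ 7) = P(X ≤ 7) - P(X ≤ 2)
                   = F(7) - F(2)
                   = 0.803271 - 0.085335
                   = 0.717937

This means approximately 71.8% of outcomes fall in the interval [3, 7].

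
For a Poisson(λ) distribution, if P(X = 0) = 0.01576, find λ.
λ = 4.1503

For a Poisson(λ) distribution, the PMF at 0 is:
P(X = 0) = λ^0 e^(-λ) / 0! = e^(-λ)

Given P(X = 0) = 0.01576:
e^(-λ) = 0.01576
-λ = ln(0.01576)
λ = -ln(0.01576) = 4.1503

Verification: e^(-4.1503) = 0.01576 ✓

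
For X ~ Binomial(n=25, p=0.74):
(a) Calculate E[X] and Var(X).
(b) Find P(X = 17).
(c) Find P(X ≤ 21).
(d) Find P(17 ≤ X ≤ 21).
(a) E[X] = 18.5000, Var(X) = 4.8100
(b) P(X = 17) = 0.135140
(c) P(X ≤ 21) = 0.921139
(d) P(17 ≤ X ≤ 21) = 0.742106

We have X ~ Binomial(n=25, p=0.74).

(a) Moments:
E[X] = 18.5000
Var(X) = 4.8100
σ = √Var(X) = 2.1932

(b) Point probability using PMF:
P(X = 17) = 0.135140

(c) Cumulative probability using CDF:
P(X ≤ 21) = F(21) = 0.921139

(d) Range probability:
P(17 ≤ X ≤ 21) = P(X ≤ 21) - P(X ≤ 16)
                   = F(21) - F(16)
                   = 0.921139 - 0.179033
                   = 0.742106

This means approximately 74.2% of outcomes fall in the interval [17, 21].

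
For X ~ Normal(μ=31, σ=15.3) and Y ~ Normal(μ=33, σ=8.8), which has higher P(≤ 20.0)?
X has higher probability (P(X ≤ 20.0) = 0.2361 > P(Y ≤ 20.0) = 0.0698)

Compute P(≤ 20.0) for each distribution:

X ~ Normal(μ=31, σ=15.3):
P(X ≤ 20.0) = 0.2361

Y ~ Normal(μ=33, σ=8.8):
P(Y ≤ 20.0) = 0.0698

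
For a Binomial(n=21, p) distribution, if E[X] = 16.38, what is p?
p = 0.78

For a Binomial(n, p) distribution:
E[X] = n × p

Given n = 21 and E[X] = 16.38:
16.38 = 21 × p
p = 16.38 / 21 = 0.78

Verification: Binomial(21, 0.78) has E[X] = 16.38 ✓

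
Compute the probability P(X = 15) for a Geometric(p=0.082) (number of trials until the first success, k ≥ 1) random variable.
0.024752

We have X ~ Geometric(p=0.082) (number of trials until the first success, k ≥ 1).

For a Geometric distribution, the PMF gives us the probability of each outcome.

Using the PMF formula:
P(X = 15) = 0.024752

Rounded to 4 decimal places: 0.0248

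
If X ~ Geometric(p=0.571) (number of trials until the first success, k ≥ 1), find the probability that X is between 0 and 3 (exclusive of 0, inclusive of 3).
0.921046

We have X ~ Geometric(p=0.571) (number of trials until the first success, k ≥ 1).

To find P(0 < X ≤ 3), we use:
P(0 < X ≤ 3) = P(X ≤ 3) - P(X ≤ 0)
                 = F(3) - F(0)
                 = 0.921046 - 0.000000
                 = 0.921046

So there's approximately a 92.1% chance that X falls in this range.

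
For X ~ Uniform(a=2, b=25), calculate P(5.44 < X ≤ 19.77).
0.623043

We have X ~ Uniform(a=2, b=25).

To find P(5.44 < X ≤ 19.77), we use:
P(5.44 < X ≤ 19.77) = P(X ≤ 19.77) - P(X ≤ 5.44)
                 = F(19.77) - F(5.44)
                 = 0.772609 - 0.149565
                 = 0.623043

So there's approximately a 62.3% chance that X falls in this range.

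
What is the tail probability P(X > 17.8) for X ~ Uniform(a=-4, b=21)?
0.128000

We have X ~ Uniform(a=-4, b=21).

P(X > 17.8) = 1 - P(X ≤ 17.8)
                = 1 - F(17.8)
                = 1 - 0.872000
                = 0.128000

So there's approximately a 12.8% chance that X exceeds 17.8.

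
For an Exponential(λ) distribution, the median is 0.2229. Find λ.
λ = 3.1097

For X ~ Exponential(λ), the CDF is F(x) = 1 - e^(-λx).
The median m satisfies F(m) = 0.5:
1 - e^(-λm) = 0.5
e^(-λm) = 0.5
λm = ln(2)
m = ln(2) / λ

Given m = 0.2229:
λ = ln(2) / 0.2229 = 0.693147 / 0.2229 = 3.1097

Verification: ln(2) / 3.1097 = 0.2229 ✓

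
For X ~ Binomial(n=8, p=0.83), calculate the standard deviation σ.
1.0624

We have X ~ Binomial(n=8, p=0.83).

For a Binomial distribution with n=8, p=0.83:
σ = √Var(X) = 1.0624

The standard deviation is the square root of the variance.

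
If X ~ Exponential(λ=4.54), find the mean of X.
0.2203

We have X ~ Exponential(λ=4.54).

For an Exponential distribution with λ=4.54:
E[X] = 0.2203

This is the expected (average) value of X.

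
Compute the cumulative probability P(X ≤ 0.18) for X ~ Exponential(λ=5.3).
0.614803

We have X ~ Exponential(λ=5.3).

The CDF gives us P(X ≤ k).

Using the CDF:
P(X ≤ 0.18) = 0.614803

This means there's approximately a 61.5% chance that X is at most 0.18.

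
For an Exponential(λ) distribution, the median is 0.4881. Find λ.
λ = 1.4201

For X ~ Exponential(λ), the CDF is F(x) = 1 - e^(-λx).
The median m satisfies F(m) = 0.5:
1 - e^(-λm) = 0.5
e^(-λm) = 0.5
λm = ln(2)
m = ln(2) / λ

Given m = 0.4881:
λ = ln(2) / 0.4881 = 0.693147 / 0.4881 = 1.4201

Verification: ln(2) / 1.4201 = 0.4881 ✓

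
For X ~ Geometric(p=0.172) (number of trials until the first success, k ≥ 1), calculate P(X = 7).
0.055426

We have X ~ Geometric(p=0.172) (number of trials until the first success, k ≥ 1).

For a Geometric distribution, the PMF gives us the probability of each outcome.

Using the PMF formula:
P(X = 7) = 0.055426

Rounded to 4 decimal places: 0.0554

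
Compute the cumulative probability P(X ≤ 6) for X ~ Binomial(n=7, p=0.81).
0.771232

We have X ~ Binomial(n=7, p=0.81).

The CDF gives us P(X ≤ k).

Using the CDF:
P(X ≤ 6) = 0.771232

This means there's approximately a 77.1% chance that X is at most 6.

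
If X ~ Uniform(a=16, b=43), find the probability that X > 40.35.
0.098148

We have X ~ Uniform(a=16, b=43).

P(X > 40.35) = 1 - P(X ≤ 40.35)
                = 1 - F(40.35)
                = 1 - 0.901852
                = 0.098148

So there's approximately a 9.8% chance that X exceeds 40.35.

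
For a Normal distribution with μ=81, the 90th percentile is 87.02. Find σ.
σ = 4.6974

For X ~ Normal(μ, σ), the p-th percentile satisfies x = μ + z_p × σ,
where z_p = Φ⁻¹(p) is the standard normal quantile.

Step 1: z_{0.9} = Φ⁻¹(0.9) = 1.2816

Step 2: Solve for σ:
87.02 = 81 + 1.2816 × σ
σ = (87.02 - 81) / 1.2816
σ = 6.02 / 1.2816
σ = 4.6974

Verification: μ + z × σ = 81 + 1.2816 × 4.6974 = 87.02 ✓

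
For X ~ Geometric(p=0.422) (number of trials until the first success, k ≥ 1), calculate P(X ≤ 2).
0.665916

We have X ~ Geometric(p=0.422) (number of trials until the first success, k ≥ 1).

The CDF gives us P(X ≤ k).

Using the CDF:
P(X ≤ 2) = 0.665916

This means there's approximately a 66.6% chance that X is at most 2.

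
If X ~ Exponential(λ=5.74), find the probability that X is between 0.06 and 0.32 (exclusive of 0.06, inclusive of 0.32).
0.549319

We have X ~ Exponential(λ=5.74).

To find P(0.06 < X ≤ 0.32), we use:
P(0.06 < X ≤ 0.32) = P(X ≤ 0.32) - P(X ≤ 0.06)
                 = F(0.32) - F(0.06)
                 = 0.840674 - 0.291355
                 = 0.549319

So there's approximately a 54.9% chance that X falls in this range.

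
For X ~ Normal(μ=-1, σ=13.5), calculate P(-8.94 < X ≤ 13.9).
0.586923

We have X ~ Normal(μ=-1, σ=13.5).

To find P(-8.94 < X ≤ 13.9), we use:
P(-8.94 < X ≤ 13.9) = P(X ≤ 13.9) - P(X ≤ -8.94)
                 = F(13.9) - F(-8.94)
                 = 0.865139 - 0.278216
                 = 0.586923

So there's approximately a 58.7% chance that X falls in this range.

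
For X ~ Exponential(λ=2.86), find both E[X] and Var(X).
E[X] = 0.3497, Var(X) = 0.1223

We have X ~ Exponential(λ=2.86).

For an Exponential distribution with λ=2.86:

Expected value:
E[X] = 0.3497

Variance:
Var(X) = 0.1223

Standard deviation:
σ = √Var(X) = 0.3497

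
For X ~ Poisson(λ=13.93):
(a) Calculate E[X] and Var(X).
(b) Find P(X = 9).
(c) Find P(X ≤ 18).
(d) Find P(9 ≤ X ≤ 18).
(a) E[X] = 13.9300, Var(X) = 13.9300
(b) P(X = 9) = 0.048537
(c) P(X ≤ 18) = 0.886485
(d) P(9 ≤ X ≤ 18) = 0.822267

We have X ~ Poisson(λ=13.93).

(a) Moments:
E[X] = 13.9300
Var(X) = 13.9300
σ = √Var(X) = 3.7323

(b) Point probability using PMF:
P(X = 9) = 0.048537

(c) Cumulative probability using CDF:
P(X ≤ 18) = F(18) = 0.886485

(d) Range probability:
P(9 ≤ X ≤ 18) = P(X ≤ 18) - P(X ≤ 8)
                   = F(18) - F(8)
                   = 0.886485 - 0.064218
                   = 0.822267

This means approximately 82.2% of outcomes fall in the interval [9, 18].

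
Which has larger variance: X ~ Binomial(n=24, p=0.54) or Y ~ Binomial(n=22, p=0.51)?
X has larger variance (5.9616 > 5.4978)

Compute the variance for each distribution:

X ~ Binomial(n=24, p=0.54):
Var(X) = 5.9616

Y ~ Binomial(n=22, p=0.51):
Var(Y) = 5.4978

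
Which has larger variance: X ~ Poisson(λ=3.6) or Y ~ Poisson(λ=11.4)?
Y has larger variance (11.4000 > 3.6000)

Compute the variance for each distribution:

X ~ Poisson(λ=3.6):
Var(X) = 3.6000

Y ~ Poisson(λ=11.4):
Var(Y) = 11.4000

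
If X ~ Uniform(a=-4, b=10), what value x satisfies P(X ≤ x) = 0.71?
5.9400

We have X ~ Uniform(a=-4, b=10).

We want to find x such that P(X ≤ x) = 0.71.

This is the 71st percentile, which means 71% of values fall below this point.

Using the inverse CDF (quantile function):
x = F⁻¹(0.71) = 5.9400

Verification: P(X ≤ 5.9400) = 0.71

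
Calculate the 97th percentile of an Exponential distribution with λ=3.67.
0.9555

We have X ~ Exponential(λ=3.67).

We want to find x such that P(X ≤ x) = 0.97.

This is the 97th percentile, which means 97% of values fall below this point.

Using the inverse CDF (quantile function):
x = F⁻¹(0.97) = 0.9555

Verification: P(X ≤ 0.9555) = 0.97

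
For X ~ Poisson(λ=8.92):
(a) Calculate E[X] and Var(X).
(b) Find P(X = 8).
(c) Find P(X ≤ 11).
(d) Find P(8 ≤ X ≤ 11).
(a) E[X] = 8.9200, Var(X) = 8.9200
(b) P(X = 8) = 0.132890
(c) P(X ≤ 11) = 0.810700
(d) P(8 ≤ X ≤ 11) = 0.477351

We have X ~ Poisson(λ=8.92).

(a) Moments:
E[X] = 8.9200
Var(X) = 8.9200
σ = √Var(X) = 2.9866

(b) Point probability using PMF:
P(X = 8) = 0.132890

(c) Cumulative probability using CDF:
P(X ≤ 11) = F(11) = 0.810700

(d) Range probability:
P(8 ≤ X ≤ 11) = P(X ≤ 11) - P(X ≤ 7)
                   = F(11) - F(7)
                   = 0.810700 - 0.333349
                   = 0.477351

This means approximately 47.7% of outcomes fall in the interval [8, 11].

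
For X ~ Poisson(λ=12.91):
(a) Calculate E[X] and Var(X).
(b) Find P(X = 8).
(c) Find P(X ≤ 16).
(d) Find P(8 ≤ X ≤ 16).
(a) E[X] = 12.9100, Var(X) = 12.9100
(b) P(X = 8) = 0.047331
(c) P(X ≤ 16) = 0.841895
(d) P(8 ≤ X ≤ 16) = 0.785281

We have X ~ Poisson(λ=12.91).

(a) Moments:
E[X] = 12.9100
Var(X) = 12.9100
σ = √Var(X) = 3.5930

(b) Point probability using PMF:
P(X = 8) = 0.047331

(c) Cumulative probability using CDF:
P(X ≤ 16) = F(16) = 0.841895

(d) Range probability:
P(8 ≤ X ≤ 16) = P(X ≤ 16) - P(X ≤ 7)
                   = F(16) - F(7)
                   = 0.841895 - 0.056614
                   = 0.785281

This means approximately 78.5% of outcomes fall in the interval [8, 16].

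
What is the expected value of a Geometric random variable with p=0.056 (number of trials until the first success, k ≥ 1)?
17.8571

We have X ~ Geometric(p=0.056) (number of trials until the first success, k ≥ 1).

For a Geometric distribution with p=0.056 (number of trials until the first success, k ≥ 1):
E[X] = 17.8571

This is the expected (average) value of X.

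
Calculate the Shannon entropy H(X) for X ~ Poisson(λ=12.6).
2.6789 nats

We have X ~ Poisson(λ=12.6).

The Shannon entropy measures the uncertainty or information content of the distribution.

For a Poisson distribution with λ=12.6:
H(X) = 2.6789 nats

(In bits, this would be 3.8648 bits.)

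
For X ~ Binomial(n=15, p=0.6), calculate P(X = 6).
0.061214

We have X ~ Binomial(n=15, p=0.6).

For a Binomial distribution, the PMF gives us the probability of each outcome.

Using the PMF formula:
P(X = 6) = 0.061214

Rounded to 4 decimal places: 0.0612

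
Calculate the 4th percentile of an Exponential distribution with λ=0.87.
0.0469

We have X ~ Exponential(λ=0.87).

We want to find x such that P(X ≤ x) = 0.04.

This is the 4th percentile, which means 4% of values fall below this point.

Using the inverse CDF (quantile function):
x = F⁻¹(0.04) = 0.0469

Verification: P(X ≤ 0.0469) = 0.04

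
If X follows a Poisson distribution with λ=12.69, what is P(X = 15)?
0.083990

We have X ~ Poisson(λ=12.69).

For a Poisson distribution, the PMF gives us the probability of each outcome.

Using the PMF formula:
P(X = 15) = 0.083990

Rounded to 4 decimal places: 0.0840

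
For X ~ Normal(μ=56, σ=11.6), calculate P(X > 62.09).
0.299792

We have X ~ Normal(μ=56, σ=11.6).

P(X > 62.09) = 1 - P(X ≤ 62.09)
                = 1 - F(62.09)
                = 1 - 0.700208
                = 0.299792

So there's approximately a 30.0% chance that X exceeds 62.09.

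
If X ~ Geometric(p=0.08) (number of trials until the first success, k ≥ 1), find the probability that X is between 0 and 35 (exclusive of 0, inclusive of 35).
0.945978

We have X ~ Geometric(p=0.08) (number of trials until the first success, k ≥ 1).

To find P(0 < X ≤ 35), we use:
P(0 < X ≤ 35) = P(X ≤ 35) - P(X ≤ 0)
                 = F(35) - F(0)
                 = 0.945978 - 0.000000
                 = 0.945978

So there's approximately a 94.6% chance that X falls in this range.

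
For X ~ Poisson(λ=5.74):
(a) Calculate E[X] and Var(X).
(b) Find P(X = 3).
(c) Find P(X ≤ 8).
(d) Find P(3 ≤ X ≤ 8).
(a) E[X] = 5.7400, Var(X) = 5.7400
(b) P(X = 3) = 0.101329
(c) P(X ≤ 8) = 0.872890
(d) P(3 ≤ X ≤ 8) = 0.798263

We have X ~ Poisson(λ=5.74).

(a) Moments:
E[X] = 5.7400
Var(X) = 5.7400
σ = √Var(X) = 2.3958

(b) Point probability using PMF:
P(X = 3) = 0.101329

(c) Cumulative probability using CDF:
P(X ≤ 8) = F(8) = 0.872890

(d) Range probability:
P(3 ≤ X ≤ 8) = P(X ≤ 8) - P(X ≤ 2)
                   = F(8) - F(2)
                   = 0.872890 - 0.074627
                   = 0.798263

This means approximately 79.8% of outcomes fall in the interval [3, 8].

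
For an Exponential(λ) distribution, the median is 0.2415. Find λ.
λ = 2.8702

For X ~ Exponential(λ), the CDF is F(x) = 1 - e^(-λx).
The median m satisfies F(m) = 0.5:
1 - e^(-λm) = 0.5
e^(-λm) = 0.5
λm = ln(2)
m = ln(2) / λ

Given m = 0.2415:
λ = ln(2) / 0.2415 = 0.693147 / 0.2415 = 2.8702

Verification: ln(2) / 2.8702 = 0.2415 ✓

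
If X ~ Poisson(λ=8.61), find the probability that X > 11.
0.160871

We have X ~ Poisson(λ=8.61).

P(X > 11) = 1 - P(X ≤ 11)
                = 1 - F(11)
                = 1 - 0.839129
                = 0.160871

So there's approximately a 16.1% chance that X exceeds 11.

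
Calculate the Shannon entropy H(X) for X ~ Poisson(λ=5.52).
2.2560 nats

We have X ~ Poisson(λ=5.52).

The Shannon entropy measures the uncertainty or information content of the distribution.

For a Poisson distribution with λ=5.52:
H(X) = 2.2560 nats

(In bits, this would be 3.2547 bits.)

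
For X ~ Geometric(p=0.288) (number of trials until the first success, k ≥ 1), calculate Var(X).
8.5841

We have X ~ Geometric(p=0.288) (number of trials until the first success, k ≥ 1).

For a Geometric distribution with p=0.288 (number of trials until the first success, k ≥ 1):
Var(X) = 8.5841

The variance measures the spread of the distribution around the mean.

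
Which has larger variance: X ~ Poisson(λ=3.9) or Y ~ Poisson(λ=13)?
Y has larger variance (13.0000 > 3.9000)

Compute the variance for each distribution:

X ~ Poisson(λ=3.9):
Var(X) = 3.9000

Y ~ Poisson(λ=13):
Var(Y) = 13.0000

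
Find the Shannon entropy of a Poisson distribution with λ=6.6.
2.3486 nats

We have X ~ Poisson(λ=6.6).

The Shannon entropy measures the uncertainty or information content of the distribution.

For a Poisson distribution with λ=6.6:
H(X) = 2.3486 nats

(In bits, this would be 3.3883 bits.)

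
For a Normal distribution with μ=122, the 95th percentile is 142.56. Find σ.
σ = 12.4996

For X ~ Normal(μ, σ), the p-th percentile satisfies x = μ + z_p × σ,
where z_p = Φ⁻¹(p) is the standard normal quantile.

Step 1: z_{0.95} = Φ⁻¹(0.95) = 1.6449

Step 2: Solve for σ:
142.56 = 122 + 1.6449 × σ
σ = (142.56 - 122) / 1.6449
σ = 20.56 / 1.6449
σ = 12.4996

Verification: μ + z × σ = 122 + 1.6449 × 12.4996 = 142.56 ✓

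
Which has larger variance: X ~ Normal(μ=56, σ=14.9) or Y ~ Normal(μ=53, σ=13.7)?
X has larger variance (222.0100 > 187.6900)

Compute the variance for each distribution:

X ~ Normal(μ=56, σ=14.9):
Var(X) = 222.0100

Y ~ Normal(μ=53, σ=13.7):
Var(Y) = 187.6900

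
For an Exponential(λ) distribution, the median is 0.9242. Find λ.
λ = 0.7500

For X ~ Exponential(λ), the CDF is F(x) = 1 - e^(-λx).
The median m satisfies F(m) = 0.5:
1 - e^(-λm) = 0.5
e^(-λm) = 0.5
λm = ln(2)
m = ln(2) / λ

Given m = 0.9242:
λ = ln(2) / 0.9242 = 0.693147 / 0.9242 = 0.7500

Verification: ln(2) / 0.7500 = 0.9242 ✓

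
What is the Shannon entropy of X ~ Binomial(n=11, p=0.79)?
1.6944 nats

We have X ~ Binomial(n=11, p=0.79).

The Shannon entropy measures the uncertainty or information content of the distribution.

For a Binomial distribution with n=11, p=0.79:
H(X) = 1.6944 nats

(In bits, this would be 2.4445 bits.)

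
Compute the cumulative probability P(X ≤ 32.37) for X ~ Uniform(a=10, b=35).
0.894800

We have X ~ Uniform(a=10, b=35).

The CDF gives us P(X ≤ k).

Using the CDF:
P(X ≤ 32.37) = 0.894800

This means there's approximately a 89.5% chance that X is at most 32.37.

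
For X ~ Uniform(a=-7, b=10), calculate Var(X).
24.0833

We have X ~ Uniform(a=-7, b=10).

For a Uniform distribution with a=-7, b=10:
Var(X) = 24.0833

The variance measures the spread of the distribution around the mean.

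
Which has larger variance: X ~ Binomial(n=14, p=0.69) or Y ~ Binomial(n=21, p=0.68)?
Y has larger variance (4.5696 > 2.9946)

Compute the variance for each distribution:

X ~ Binomial(n=14, p=0.69):
Var(X) = 2.9946

Y ~ Binomial(n=21, p=0.68):
Var(Y) = 4.5696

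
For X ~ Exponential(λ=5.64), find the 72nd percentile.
0.2257

We have X ~ Exponential(λ=5.64).

We want to find x such that P(X ≤ x) = 0.72.

This is the 72nd percentile, which means 72% of values fall below this point.

Using the inverse CDF (quantile function):
x = F⁻¹(0.72) = 0.2257

Verification: P(X ≤ 0.2257) = 0.72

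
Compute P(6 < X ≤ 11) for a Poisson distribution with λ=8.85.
0.596526

We have X ~ Poisson(λ=8.85).

To find P(6 < X ≤ 11), we use:
P(6 < X ≤ 11) = P(X ≤ 11) - P(X ≤ 6)
                 = F(11) - F(6)
                 = 0.817314 - 0.220788
                 = 0.596526

So there's approximately a 59.7% chance that X falls in this range.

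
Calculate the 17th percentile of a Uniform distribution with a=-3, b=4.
-1.8100

We have X ~ Uniform(a=-3, b=4).

We want to find x such that P(X ≤ x) = 0.17.

This is the 17th percentile, which means 17% of values fall below this point.

Using the inverse CDF (quantile function):
x = F⁻¹(0.17) = -1.8100

Verification: P(X ≤ -1.8100) = 0.17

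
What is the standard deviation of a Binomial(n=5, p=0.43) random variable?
1.1070

We have X ~ Binomial(n=5, p=0.43).

For a Binomial distribution with n=5, p=0.43:
σ = √Var(X) = 1.1070

The standard deviation is the square root of the variance.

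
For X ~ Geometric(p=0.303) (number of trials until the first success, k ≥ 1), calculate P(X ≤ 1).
0.303000

We have X ~ Geometric(p=0.303) (number of trials until the first success, k ≥ 1).

The CDF gives us P(X ≤ k).

Using the CDF:
P(X ≤ 1) = 0.303000

This means there's approximately a 30.3% chance that X is at most 1.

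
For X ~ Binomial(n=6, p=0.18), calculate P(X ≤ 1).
0.704406

We have X ~ Binomial(n=6, p=0.18).

The CDF gives us P(X ≤ k).

Using the CDF:
P(X ≤ 1) = 0.704406

This means there's approximately a 70.4% chance that X is at most 1.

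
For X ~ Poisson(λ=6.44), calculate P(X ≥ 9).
0.201348

We have X ~ Poisson(λ=6.44).

For discrete distributions, P(X ≥ 9) = 1 - P(X ≤ 8).

P(X ≤ 8) = 0.798652
P(X ≥ 9) = 1 - 0.798652 = 0.201348

So there's approximately a 20.1% chance that X is at least 9.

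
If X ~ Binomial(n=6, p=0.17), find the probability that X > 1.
0.271277

We have X ~ Binomial(n=6, p=0.17).

P(X > 1) = 1 - P(X ≤ 1)
                = 1 - F(1)
                = 1 - 0.728723
                = 0.271277

So there's approximately a 27.1% chance that X exceeds 1.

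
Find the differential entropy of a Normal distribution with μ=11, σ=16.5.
4.2223 nats

We have X ~ Normal(μ=11, σ=16.5).

The differential entropy measures the uncertainty or information content of the distribution.

For a Normal distribution with μ=11, σ=16.5:
h(X) = 4.2223 nats

(In bits, this would be 6.0915 bits.)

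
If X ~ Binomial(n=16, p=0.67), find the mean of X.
10.7200

We have X ~ Binomial(n=16, p=0.67).

For a Binomial distribution with n=16, p=0.67:
E[X] = 10.7200

This is the expected (average) value of X.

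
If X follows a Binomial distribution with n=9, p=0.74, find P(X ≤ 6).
0.427334

We have X ~ Binomial(n=9, p=0.74).

The CDF gives us P(X ≤ k).

Using the CDF:
P(X ≤ 6) = 0.427334

This means there's approximately a 42.7% chance that X is at most 6.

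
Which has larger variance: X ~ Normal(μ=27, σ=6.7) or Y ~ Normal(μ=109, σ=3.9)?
X has larger variance (44.8900 > 15.2100)

Compute the variance for each distribution:

X ~ Normal(μ=27, σ=6.7):
Var(X) = 44.8900

Y ~ Normal(μ=109, σ=3.9):
Var(Y) = 15.2100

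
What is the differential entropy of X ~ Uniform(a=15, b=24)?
2.1972 nats

We have X ~ Uniform(a=15, b=24).

The differential entropy measures the uncertainty or information content of the distribution.

For a Uniform distribution with a=15, b=24:
h(X) = 2.1972 nats

(In bits, this would be 3.1699 bits.)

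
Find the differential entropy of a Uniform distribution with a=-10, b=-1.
2.1972 nats

We have X ~ Uniform(a=-10, b=-1).

The differential entropy measures the uncertainty or information content of the distribution.

For a Uniform distribution with a=-10, b=-1:
h(X) = 2.1972 nats

(In bits, this would be 3.1699 bits.)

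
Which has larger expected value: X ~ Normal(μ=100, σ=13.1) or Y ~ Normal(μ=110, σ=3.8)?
Y has larger mean (110.0000 > 100.0000)

Compute the expected value for each distribution:

X ~ Normal(μ=100, σ=13.1):
E[X] = 100.0000

Y ~ Normal(μ=110, σ=3.8):
E[Y] = 110.0000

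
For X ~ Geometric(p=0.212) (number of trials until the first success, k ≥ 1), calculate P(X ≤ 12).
0.942679

We have X ~ Geometric(p=0.212) (number of trials until the first success, k ≥ 1).

The CDF gives us P(X ≤ k).

Using the CDF:
P(X ≤ 12) = 0.942679

This means there's approximately a 94.3% chance that X is at most 12.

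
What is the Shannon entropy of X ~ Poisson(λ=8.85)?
2.4991 nats

We have X ~ Poisson(λ=8.85).

The Shannon entropy measures the uncertainty or information content of the distribution.

For a Poisson distribution with λ=8.85:
H(X) = 2.4991 nats

(In bits, this would be 3.6054 bits.)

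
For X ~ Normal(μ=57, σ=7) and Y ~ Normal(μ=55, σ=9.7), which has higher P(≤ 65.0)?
X has higher probability (P(X ≤ 65.0) = 0.8735 > P(Y ≤ 65.0) = 0.8487)

Compute P(≤ 65.0) for each distribution:

X ~ Normal(μ=57, σ=7):
P(X ≤ 65.0) = 0.8735

Y ~ Normal(μ=55, σ=9.7):
P(Y ≤ 65.0) = 0.8487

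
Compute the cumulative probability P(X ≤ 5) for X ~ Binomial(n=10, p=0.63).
0.293928

We have X ~ Binomial(n=10, p=0.63).

The CDF gives us P(X ≤ k).

Using the CDF:
P(X ≤ 5) = 0.293928

This means there's approximately a 29.4% chance that X is at most 5.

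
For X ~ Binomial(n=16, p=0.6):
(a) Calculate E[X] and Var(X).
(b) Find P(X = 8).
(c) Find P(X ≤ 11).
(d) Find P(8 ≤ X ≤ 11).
(a) E[X] = 9.6000, Var(X) = 3.8400
(b) P(X = 8) = 0.141667
(c) P(X ≤ 11) = 0.833433
(d) P(8 ≤ X ≤ 11) = 0.691163

We have X ~ Binomial(n=16, p=0.6).

(a) Moments:
E[X] = 9.6000
Var(X) = 3.8400
σ = √Var(X) = 1.9596

(b) Point probability using PMF:
P(X = 8) = 0.141667

(c) Cumulative probability using CDF:
P(X ≤ 11) = F(11) = 0.833433

(d) Range probability:
P(8 ≤ X ≤ 11) = P(X ≤ 11) - P(X ≤ 7)
                   = F(11) - F(7)
                   = 0.833433 - 0.142270
                   = 0.691163

This means approximately 69.1% of outcomes fall in the interval [8, 11].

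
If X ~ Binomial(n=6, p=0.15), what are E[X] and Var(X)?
E[X] = 0.9000, Var(X) = 0.7650

We have X ~ Binomial(n=6, p=0.15).

For a Binomial distribution with n=6, p=0.15:

Expected value:
E[X] = 0.9000

Variance:
Var(X) = 0.7650

Standard deviation:
σ = √Var(X) = 0.8746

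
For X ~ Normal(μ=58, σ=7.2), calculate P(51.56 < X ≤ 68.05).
0.733076

We have X ~ Normal(μ=58, σ=7.2).

To find P(51.56 < X ≤ 68.05), we use:
P(51.56 < X ≤ 68.05) = P(X ≤ 68.05) - P(X ≤ 51.56)
                 = F(68.05) - F(51.56)
                 = 0.918618 - 0.185542
                 = 0.733076

So there's approximately a 73.3% chance that X falls in this range.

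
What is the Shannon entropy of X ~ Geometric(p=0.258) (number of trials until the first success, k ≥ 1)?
2.2130 nats

We have X ~ Geometric(p=0.258) (number of trials until the first success, k ≥ 1).

The Shannon entropy measures the uncertainty or information content of the distribution.

For a Geometric distribution with p=0.258 (number of trials until the first success, k ≥ 1):
H(X) = 2.2130 nats

(In bits, this would be 3.1927 bits.)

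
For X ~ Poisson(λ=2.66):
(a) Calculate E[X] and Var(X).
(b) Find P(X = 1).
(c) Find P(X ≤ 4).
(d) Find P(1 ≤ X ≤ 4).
(a) E[X] = 2.6600, Var(X) = 2.6600
(b) P(X = 1) = 0.186062
(c) P(X ≤ 4) = 0.868803
(d) P(1 ≤ X ≤ 4) = 0.798854

We have X ~ Poisson(λ=2.66).

(a) Moments:
E[X] = 2.6600
Var(X) = 2.6600
σ = √Var(X) = 1.6310

(b) Point probability using PMF:
P(X = 1) = 0.186062

(c) Cumulative probability using CDF:
P(X ≤ 4) = F(4) = 0.868803

(d) Range probability:
P(1 ≤ X ≤ 4) = P(X ≤ 4) - P(X ≤ 0)
                   = F(4) - F(0)
                   = 0.868803 - 0.069948
                   = 0.798854

This means approximately 79.9% of outcomes fall in the interval [1, 4].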